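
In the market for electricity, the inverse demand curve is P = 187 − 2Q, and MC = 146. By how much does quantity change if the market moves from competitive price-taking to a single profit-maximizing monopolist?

Competitive firms price at marginal cost: P = 146, giving Q = 20.5.
Monopoly sets MR = MC: 187 − 4Q = 146 ⇒ Q = 10.25, P = 187 − 2·10.25 = 166.5.
Change in quantity: 10.25 − 20.5 = −10.25.

Q falls by 10.25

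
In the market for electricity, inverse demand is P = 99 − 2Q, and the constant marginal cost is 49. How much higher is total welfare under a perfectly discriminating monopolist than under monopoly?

TS rises by 156.25

The monopolist equates marginal revenue to marginal cost: 99 − 4Q = 49, so Q = 12.5. From demand, P = 74.
CS = ½·(99 − 74)·12.5 = 156.25; PS = (74 − 49)·12.5 = 312.5; TS = 468.75.
A perfectly discriminating monopolist sells every unit with P(Q) ≥ MC(Q), so output equals the competitive quantity Q = 25. Each buyer pays their reservation price, so CS = 0 and the firm captures all surplus.
TS = 625 (equal to competitive TS).
Change in total welfare: 625 − 468.75 = 156.25.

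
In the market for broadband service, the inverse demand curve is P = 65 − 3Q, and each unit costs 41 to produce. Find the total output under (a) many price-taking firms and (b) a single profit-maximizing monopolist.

Under competition P = MC = 41, so Q = (65 − 41)/3 = 8.
Monopoly sets MR = MC: 65 − 6Q = 41 ⇒ Q = 4, P = 65 − 3·4 = 53.

Competition: Q = 8; Monopoly: Q = 4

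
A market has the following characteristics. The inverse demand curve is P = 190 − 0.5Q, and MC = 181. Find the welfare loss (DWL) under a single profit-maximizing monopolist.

DWL = 20.25

Competitive firms price at marginal cost: P = 181, giving Q = 18.
A monopolist chooses Q where MR = MC. MR = 190 − Q; setting this equal to 181 gives Q = 9 and P = 185.5.
DWL is the triangle between Q = 9 and Q = 18: ½·(18 − 9)·(185.5 − 181) = 20.25.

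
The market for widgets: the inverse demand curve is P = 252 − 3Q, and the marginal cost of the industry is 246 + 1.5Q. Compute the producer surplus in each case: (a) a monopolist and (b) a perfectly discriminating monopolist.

Monopoly: PS = 2.4; Perfect PD: PS = 4

The monopolist equates marginal revenue to marginal cost: 252 − 6Q = 246 + 1.5Q, so Q = 0.8. From demand, P = 249.6.
PS = P·Q − VC(Q) = 249.6·0.8 − (246·0.8 + ½·1.5·0.8²) = 2.4.
Under first-degree price discrimination the firm charges each unit its demand price and produces up to where P = MC, i.e. Q = 4/3. Consumer surplus is zero; producer surplus equals total surplus.
PS = ½·(252 − 246)·4/3 = 4.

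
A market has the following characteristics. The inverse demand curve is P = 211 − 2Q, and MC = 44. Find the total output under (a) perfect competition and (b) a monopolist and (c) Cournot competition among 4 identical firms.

Competition: Q = 83.5; Monopoly: Q = 41.75; Cournot: Q = 66.8

Competitive firms price at marginal cost: P = 44, giving Q = 83.5.
A monopolist chooses Q where MR = MC. MR = 211 − 4Q; setting this equal to 44 gives Q = 41.75 and P = 127.5.
In a 4-firm Cournot equilibrium, symmetry and the first-order condition give q = (211 − 44)/(10) = 16.7. So Q = 66.8 and P = 77.4.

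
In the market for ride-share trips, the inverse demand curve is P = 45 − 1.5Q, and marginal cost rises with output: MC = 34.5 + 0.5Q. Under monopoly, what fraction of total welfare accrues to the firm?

A monopolist chooses Q where MR = MC. MR = 45 − 3Q; setting this equal to 34.5 + 0.5Q gives Q = 3 and P = 40.5.
CS = ½·(45 − 40.5)·3 = 6.75.
PS = P·Q − VC(Q) = 40.5·3 − (34.5·3 + ½·0.5·3²) = 15.75.
Share captured = PS/TS = 15.75/22.5 = 0.7.

PS/TS = 0.7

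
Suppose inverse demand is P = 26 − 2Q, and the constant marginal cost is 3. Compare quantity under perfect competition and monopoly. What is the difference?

Quantity falls by 5.75

Under competition P = MC = 3, so Q = (26 − 3)/2 = 11.5.
A monopolist chooses Q where MR = MC. MR = 26 − 4Q; setting this equal to 3 gives Q = 5.75 and P = 14.5.
Change in quantity: 5.75 − 11.5 = −5.75.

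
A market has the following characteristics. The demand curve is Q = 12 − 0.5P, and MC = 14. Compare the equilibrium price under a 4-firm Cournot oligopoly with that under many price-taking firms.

Inverting demand: P = 24 − 2Q.
In a 4-firm Cournot equilibrium, symmetry and the first-order condition give q = (24 − 14)/(10) = 1. So Q = 4 and P = 16.
Under competition P = MC = 14, so Q = (24 − 14)/2 = 5.

Cournot: P = 16; Competition: P = 14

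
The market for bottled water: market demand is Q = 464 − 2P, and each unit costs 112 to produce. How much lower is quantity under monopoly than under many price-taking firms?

Inverting demand: P = 232 − 0.5Q.
Competitive firms price at marginal cost: P = 112, giving Q = 240.
The monopolist equates marginal revenue to marginal cost: 232 − Q = 112, so Q = 120. From demand, P = 172.
Change in quantity: 120 − 240 = −120.

Quantity falls by 120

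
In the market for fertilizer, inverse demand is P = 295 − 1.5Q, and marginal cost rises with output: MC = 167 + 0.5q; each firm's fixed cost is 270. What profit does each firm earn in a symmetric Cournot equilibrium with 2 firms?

π_i = 876.88

With 2 symmetric Cournot firms, each firm's FOC gives 295 − 4.5q = 167 + 0.5q, so q = 25.6, Q = 2·25.6 = 51.2, and P = 218.2.
Each firm's profit = 218.2·25.6 − (167·25.6 + ½·0.5·25.6²) − 270 = 876.88.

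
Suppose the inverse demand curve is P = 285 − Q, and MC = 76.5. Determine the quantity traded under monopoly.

Q = 104.25

The monopolist equates marginal revenue to marginal cost: 285 − 2Q = 76.5, so Q = 104.25. From demand, P = 180.75.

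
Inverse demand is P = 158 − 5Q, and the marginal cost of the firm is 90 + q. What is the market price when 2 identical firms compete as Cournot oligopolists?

P = 115.5

In a 2-firm Cournot equilibrium, symmetry and the first-order condition give q = (158 − 90)/(16) = 4.25. So Q = 8.5 and P = 115.5.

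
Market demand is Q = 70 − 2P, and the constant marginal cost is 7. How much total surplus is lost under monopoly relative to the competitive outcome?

DWL = 196

Inverting demand: P = 35 − 0.5Q.
Perfect competition: P = MC = 7, so 35 − 0.5Q = 7 and Q = 56.
Monopoly sets MR = MC: 35 − Q = 7 ⇒ Q = 28, P = 35 − 0.5·28 = 21.
DWL is the triangle between Q = 28 and Q = 56: ½·(56 − 28)·(21 − 7) = 196.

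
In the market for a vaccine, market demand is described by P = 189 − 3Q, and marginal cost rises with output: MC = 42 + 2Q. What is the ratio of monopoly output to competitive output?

Q_m/Q_c = 0.625

The monopolist equates marginal revenue to marginal cost: 189 − 6Q = 42 + 2Q, so Q = 18.375. From demand, P = 133.875.
Competitive equilibrium sets price equal to marginal cost: 189 − 3Q = 42 + 2Q, so Q = 29.4 and P = 100.8.
Ratio Q_m/Q_c = 18.375/29.4 = 0.625.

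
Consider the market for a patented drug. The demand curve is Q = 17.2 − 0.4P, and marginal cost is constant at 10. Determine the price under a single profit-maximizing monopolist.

Inverting demand: P = 43 − 2.5Q.
Monopoly sets MR = MC: 43 − 5Q = 10 ⇒ Q = 6.6, P = 43 − 2.5·6.6 = 26.5.

P = 26.5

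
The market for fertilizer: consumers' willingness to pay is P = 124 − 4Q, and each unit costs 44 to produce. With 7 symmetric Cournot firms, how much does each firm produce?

With 7 symmetric Cournot firms, each firm's FOC gives 124 − 32q = 44, so q = 2.5, Q = 7·2.5 = 17.5, and P = 54.

q_i = 2.5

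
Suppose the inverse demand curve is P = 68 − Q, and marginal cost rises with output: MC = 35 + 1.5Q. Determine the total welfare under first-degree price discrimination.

TS = 217.8

A perfectly discriminating monopolist sells every unit with P(Q) ≥ MC(Q), so output equals the competitive quantity Q = 13.2. Each buyer pays their reservation price, so CS = 0 and the firm captures all surplus.
TS = 217.8 (equal to competitive TS).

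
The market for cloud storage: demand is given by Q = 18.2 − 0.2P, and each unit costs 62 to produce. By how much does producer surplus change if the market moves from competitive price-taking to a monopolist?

Inverting demand: P = 91 − 5Q.
Under competition P = MC = 62, so Q = (91 − 62)/5 = 5.8.
PS = (62 − 62)·5.8 = 0.
A monopolist chooses Q where MR = MC. MR = 91 − 10Q; setting this equal to 62 gives Q = 2.9 and P = 76.5.
PS = (76.5 − 62)·2.9 = 42.05.
Change in producer surplus: 42.05 − 0 = 42.05.

Producer surplus rises by 42.05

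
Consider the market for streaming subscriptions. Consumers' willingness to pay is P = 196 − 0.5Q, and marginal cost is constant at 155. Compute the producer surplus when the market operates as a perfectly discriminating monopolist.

Under first-degree price discrimination the firm charges each unit its demand price and produces up to where P = MC, i.e. Q = 82. Consumer surplus is zero; producer surplus equals total surplus.
PS = ½·(196 − 155)·82 = 1681.

PS = 1681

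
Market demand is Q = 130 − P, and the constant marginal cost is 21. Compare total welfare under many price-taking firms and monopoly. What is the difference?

Inverting demand: P = 130 − Q.
Competitive firms price at marginal cost: P = 21, giving Q = 109.
CS = ½·(130 − 21)·109 = 5940.5; PS = (21 − 21)·109 = 0; TS = 5940.5.
A monopolist chooses Q where MR = MC. MR = 130 − 2Q; setting this equal to 21 gives Q = 54.5 and P = 75.5.
CS = ½·(130 − 75.5)·54.5 = 1485.125; PS = (75.5 − 21)·54.5 = 2970.25; TS = 4455.375.
Change in total welfare: 4455.375 − 5940.5 = −1485.125.

Total welfare falls by 1485.125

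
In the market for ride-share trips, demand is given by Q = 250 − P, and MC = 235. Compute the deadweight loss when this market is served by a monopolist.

Inverting demand: P = 250 − Q.
Under competition P = MC = 235, so Q = (250 − 235)/1 = 15.
The monopolist equates marginal revenue to marginal cost: 250 − 2Q = 235, so Q = 7.5. From demand, P = 242.5.
DWL is the triangle between Q = 7.5 and Q = 15: ½·(15 − 7.5)·(242.5 − 235) = 28.125.

DWL = 28.125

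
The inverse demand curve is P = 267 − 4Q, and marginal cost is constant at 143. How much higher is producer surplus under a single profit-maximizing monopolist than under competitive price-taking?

Perfect competition: P = MC = 143, so 267 − 4Q = 143 and Q = 31.
PS = (143 − 143)·31 = 0.
Monopoly sets MR = MC: 267 − 8Q = 143 ⇒ Q = 15.5, P = 267 − 4·15.5 = 205.
PS = (205 − 143)·15.5 = 961.
Change in producer surplus: 961 − 0 = 961.

Producer surplus rises by 961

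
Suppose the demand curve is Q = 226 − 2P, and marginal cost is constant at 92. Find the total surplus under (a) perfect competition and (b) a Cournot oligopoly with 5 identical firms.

Competition: TS = 441; Cournot: TS = 428.75

Inverting demand: P = 113 − 0.5Q.
Under competition P = MC = 92, so Q = (113 − 92)/0.5 = 42.
CS = ½·(113 − 92)·42 = 441; PS = (92 − 92)·42 = 0; TS = 441.
Cournot with 5 identical firms: the symmetric best-response condition is 113 − 3q = 92. Each firm produces q = 7, total output Q = 35, price P = 95.5.
CS = ½·(113 − 95.5)·35 = 306.25; PS = (95.5 − 92)·35 = 122.5; TS = 428.75.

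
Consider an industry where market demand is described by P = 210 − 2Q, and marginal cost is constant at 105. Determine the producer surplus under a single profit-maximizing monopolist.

Monopoly sets MR = MC: 210 − 4Q = 105 ⇒ Q = 26.25, P = 210 − 2·26.25 = 157.5.
PS = (157.5 − 105)·26.25 = 1378.125.

PS = 1378.125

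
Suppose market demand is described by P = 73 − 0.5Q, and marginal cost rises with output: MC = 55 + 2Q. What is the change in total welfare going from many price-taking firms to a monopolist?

TS falls by 1.8

Competitive equilibrium sets price equal to marginal cost: 73 − 0.5Q = 55 + 2Q, so Q = 7.2 and P = 69.4.
CS = ½·(73 − 69.4)·7.2 = 12.96; PS = (69.4·7.2 − 55·7.2 − ½·2·7.2²) = 51.84; TS = 64.8.
A monopolist chooses Q where MR = MC. MR = 73 − Q; setting this equal to 55 + 2Q gives Q = 6 and P = 70.
CS = ½·(73 − 70)·6 = 9; PS = (70·6 − 55·6 − ½·2·6²) = 54; TS = 63.
Change in total welfare: 63 − 64.8 = −1.8.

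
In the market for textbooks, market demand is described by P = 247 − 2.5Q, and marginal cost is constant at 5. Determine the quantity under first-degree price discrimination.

A perfectly discriminating monopolist sells every unit with P(Q) ≥ MC(Q), so output equals the competitive quantity Q = 96.8. Each buyer pays their reservation price, so CS = 0 and the firm captures all surplus.

Q = 96.8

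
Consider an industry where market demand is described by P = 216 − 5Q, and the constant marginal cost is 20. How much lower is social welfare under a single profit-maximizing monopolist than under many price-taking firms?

Perfect competition: P = MC = 20, so 216 − 5Q = 20 and Q = 39.2.
CS = ½·(216 − 20)·39.2 = 3841.6; PS = (20 − 20)·39.2 = 0; TS = 3841.6.
The monopolist equates marginal revenue to marginal cost: 216 − 10Q = 20, so Q = 19.6. From demand, P = 118.
CS = ½·(216 − 118)·19.6 = 960.4; PS = (118 − 20)·19.6 = 1920.8; TS = 2881.2.
Change in social welfare: 2881.2 − 3841.6 = −960.4.

TS falls by 960.4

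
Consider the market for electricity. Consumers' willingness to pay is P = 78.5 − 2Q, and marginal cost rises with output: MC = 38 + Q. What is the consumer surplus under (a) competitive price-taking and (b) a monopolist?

Under competition P = MC: 78.5 − 2Q = 38 + Q ⇒ Q = 13.5, P = 51.5.
CS = ½·(78.5 − 51.5)·13.5 = 182.25.
Monopoly sets MR = MC: 78.5 − 4Q = 38 + Q ⇒ Q = 8.1, P = 78.5 − 2·8.1 = 62.3.
CS = ½·(78.5 − 62.3)·8.1 = 65.61.

Competition: CS = 182.25; Monopoly: CS = 65.61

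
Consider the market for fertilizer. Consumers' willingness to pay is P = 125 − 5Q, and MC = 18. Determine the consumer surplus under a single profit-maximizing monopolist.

A monopolist chooses Q where MR = MC. MR = 125 − 10Q; setting this equal to 18 gives Q = 10.7 and P = 71.5.
CS = ½·(125 − 71.5)·10.7 = 286.225.

CS = 286.225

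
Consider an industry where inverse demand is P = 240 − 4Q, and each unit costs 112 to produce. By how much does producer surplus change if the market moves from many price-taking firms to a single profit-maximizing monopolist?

PS rises by 1024

Under competition P = MC = 112, so Q = (240 − 112)/4 = 32.
PS = (112 − 112)·32 = 0.
Monopoly sets MR = MC: 240 − 8Q = 112 ⇒ Q = 16, P = 240 − 4·16 = 176.
PS = (176 − 112)·16 = 1024.
Change in producer surplus: 1024 − 0 = 1024.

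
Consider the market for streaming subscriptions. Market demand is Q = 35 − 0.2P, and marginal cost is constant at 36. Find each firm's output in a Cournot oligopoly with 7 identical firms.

q_i = 3.475

Inverting demand: P = 175 − 5Q.
With 7 symmetric Cournot firms, each firm's FOC gives 175 − 40q = 36, so q = 3.475, Q = 7·3.475 = 24.325, and P = 53.375.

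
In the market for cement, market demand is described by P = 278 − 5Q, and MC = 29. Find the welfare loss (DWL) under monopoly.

DWL = 1550.025

Under competition P = MC = 29, so Q = (278 − 29)/5 = 49.8.
Monopoly sets MR = MC: 278 − 10Q = 29 ⇒ Q = 24.9, P = 278 − 5·24.9 = 153.5.
DWL is the triangle between Q = 24.9 and Q = 49.8: ½·(49.8 − 24.9)·(153.5 − 29) = 1550.025.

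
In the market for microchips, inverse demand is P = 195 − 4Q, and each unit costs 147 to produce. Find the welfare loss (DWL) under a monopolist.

Under competition P = MC = 147, so Q = (195 − 147)/4 = 12.
A monopolist chooses Q where MR = MC. MR = 195 − 8Q; setting this equal to 147 gives Q = 6 and P = 171.
DWL is the triangle between Q = 6 and Q = 12: ½·(12 − 6)·(171 − 147) = 72.

DWL = 72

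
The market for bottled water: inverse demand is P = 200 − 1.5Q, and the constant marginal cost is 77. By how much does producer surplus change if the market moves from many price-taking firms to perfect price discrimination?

Competitive firms price at marginal cost: P = 77, giving Q = 82.
PS = (77 − 77)·82 = 0.
Under first-degree price discrimination the firm charges each unit its demand price and produces up to where P = MC, i.e. Q = 82. Consumer surplus is zero; producer surplus equals total surplus.
PS = ½·(200 − 77)·82 = 5043.
Change in producer surplus: 5043 − 0 = 5043.

PS rises by 5043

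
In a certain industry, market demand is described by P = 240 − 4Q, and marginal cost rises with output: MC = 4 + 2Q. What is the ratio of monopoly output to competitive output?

Q_m/Q_c = 0.6

Monopoly sets MR = MC: 240 − 8Q = 4 + 2Q ⇒ Q = 23.6, P = 240 − 4·23.6 = 145.6.
Competitive equilibrium sets price equal to marginal cost: 240 − 4Q = 4 + 2Q, so Q = 118/3 and P = 248/3.
Ratio Q_m/Q_c = 23.6/(118/3) = 0.6.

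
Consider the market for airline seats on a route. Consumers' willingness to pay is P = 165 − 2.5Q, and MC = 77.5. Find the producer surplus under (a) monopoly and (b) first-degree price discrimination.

The monopolist equates marginal revenue to marginal cost: 165 − 5Q = 77.5, so Q = 17.5. From demand, P = 121.25.
PS = (121.25 − 77.5)·17.5 = 765.625.
Under first-degree price discrimination the firm charges each unit its demand price and produces up to where P = MC, i.e. Q = 35. Consumer surplus is zero; producer surplus equals total surplus.
PS = ½·(165 − 77.5)·35 = 1531.25.

Monopoly: PS = 765.625; Perfect PD: PS = 1531.25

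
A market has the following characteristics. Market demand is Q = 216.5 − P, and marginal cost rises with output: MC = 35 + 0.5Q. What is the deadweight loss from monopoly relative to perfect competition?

DWL = 1756.92

Inverting demand: P = 216.5 − Q.
Under competition P = MC: 216.5 − Q = 35 + 0.5Q ⇒ Q = 121, P = 95.5.
The monopolist equates marginal revenue to marginal cost: 216.5 − 2Q = 35 + 0.5Q, so Q = 72.6. From demand, P = 143.9.
CS = ½·(216.5 − 95.5)·121 = 7320.5; PS = (95.5·121 − 35·121 − ½·0.5·121²) = 3660.25; TS = 10980.75.
CS = ½·(216.5 − 143.9)·72.6 = 2635.38; PS = (143.9·72.6 − 35·72.6 − ½·0.5·72.6²) = 6588.45; TS = 9223.83.
DWL = 10980.75 − 9223.83 = 1756.92.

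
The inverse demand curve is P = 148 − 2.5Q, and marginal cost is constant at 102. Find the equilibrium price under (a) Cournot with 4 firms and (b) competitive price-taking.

In a 4-firm Cournot equilibrium, symmetry and the first-order condition give q = (148 − 102)/(12.5) = 3.68. So Q = 14.72 and P = 111.2.
Under competition P = MC = 102, so Q = (148 − 102)/2.5 = 18.4.

Cournot: P = 111.2; Competition: P = 102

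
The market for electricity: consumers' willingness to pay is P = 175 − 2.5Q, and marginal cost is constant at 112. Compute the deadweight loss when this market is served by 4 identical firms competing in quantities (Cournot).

Under competition P = MC = 112, so Q = (175 − 112)/2.5 = 25.2.
With 4 symmetric Cournot firms, each firm's FOC gives 175 − 12.5q = 112, so q = 5.04, Q = 4·5.04 = 20.16, and P = 124.6.
DWL is the triangle between Q = 20.16 and Q = 25.2: ½·(25.2 − 20.16)·(124.6 − 112) = 31.752.

DWL = 31.752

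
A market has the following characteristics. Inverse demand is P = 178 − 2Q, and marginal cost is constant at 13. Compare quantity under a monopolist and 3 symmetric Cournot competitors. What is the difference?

Monopoly sets MR = MC: 178 − 4Q = 13 ⇒ Q = 41.25, P = 178 − 2·41.25 = 95.5.
Cournot with 3 identical firms: the symmetric best-response condition is 178 − 8q = 13. Each firm produces q = 20.625, total output Q = 61.875, price P = 54.25.
Change in quantity: 61.875 − 41.25 = 20.625.

Q rises by 20.625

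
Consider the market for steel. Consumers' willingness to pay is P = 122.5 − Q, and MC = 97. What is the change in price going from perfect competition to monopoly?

Perfect competition: P = MC = 97, so 122.5 − Q = 97 and Q = 25.5.
The monopolist equates marginal revenue to marginal cost: 122.5 − 2Q = 97, so Q = 12.75. From demand, P = 109.75.
Change in price: 109.75 − 97 = 12.75.

P rises by 12.75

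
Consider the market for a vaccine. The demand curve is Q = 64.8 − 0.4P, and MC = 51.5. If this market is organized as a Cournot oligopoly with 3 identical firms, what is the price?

Inverting demand: P = 162 − 2.5Q.
In a 3-firm Cournot equilibrium, symmetry and the first-order condition give q = (162 − 51.5)/(10) = 11.05. So Q = 33.15 and P = 79.125.

P = 79.125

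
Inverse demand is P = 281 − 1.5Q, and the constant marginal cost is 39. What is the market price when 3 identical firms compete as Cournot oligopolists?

In a 3-firm Cournot equilibrium, symmetry and the first-order condition give q = (281 − 39)/(6) = 121/3. So Q = 121 and P = 99.5.

P = 99.5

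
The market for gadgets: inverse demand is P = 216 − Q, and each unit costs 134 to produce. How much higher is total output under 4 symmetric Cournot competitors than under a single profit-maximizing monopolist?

The monopolist equates marginal revenue to marginal cost: 216 − 2Q = 134, so Q = 41. From demand, P = 175.
Cournot with 4 identical firms: the symmetric best-response condition is 216 − 5q = 134. Each firm produces q = 16.4, total output Q = 65.6, price P = 150.4.
Change in total output: 65.6 − 41 = 24.6.

Total output rises by 24.6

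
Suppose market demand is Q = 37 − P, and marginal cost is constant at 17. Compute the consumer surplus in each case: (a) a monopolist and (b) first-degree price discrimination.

Inverting demand: P = 37 − Q.
A monopolist chooses Q where MR = MC. MR = 37 − 2Q; setting this equal to 17 gives Q = 10 and P = 27.
CS = ½·(37 − 27)·10 = 50.
Under first-degree price discrimination the firm charges each unit its demand price and produces up to where P = MC, i.e. Q = 20. Consumer surplus is zero; producer surplus equals total surplus.
CS = 0.

Monopoly: CS = 50; Perfect PD: CS = 0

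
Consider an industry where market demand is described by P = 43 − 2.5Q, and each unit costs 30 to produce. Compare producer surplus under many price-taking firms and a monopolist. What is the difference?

Producer surplus rises by 16.9

Under competition P = MC = 30, so Q = (43 − 30)/2.5 = 5.2.
PS = (30 − 30)·5.2 = 0.
Monopoly sets MR = MC: 43 − 5Q = 30 ⇒ Q = 2.6, P = 43 − 2.5·2.6 = 36.5.
PS = (36.5 − 30)·2.6 = 16.9.
Change in producer surplus: 16.9 − 0 = 16.9.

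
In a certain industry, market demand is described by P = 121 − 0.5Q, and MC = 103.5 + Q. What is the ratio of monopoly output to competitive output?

The monopolist equates marginal revenue to marginal cost: 121 − Q = 103.5 + Q, so Q = 8.75. From demand, P = 116.625.
Under competition P = MC: 121 − 0.5Q = 103.5 + Q ⇒ Q = 35/3, P = 691/6.
Ratio Q_m/Q_c = 8.75/(35/3) = 0.75.

Q_m/Q_c = 0.75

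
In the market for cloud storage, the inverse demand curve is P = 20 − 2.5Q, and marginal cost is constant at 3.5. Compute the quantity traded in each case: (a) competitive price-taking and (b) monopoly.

Competition: Q = 6.6; Monopoly: Q = 3.3

Competitive firms price at marginal cost: P = 3.5, giving Q = 6.6.
A monopolist chooses Q where MR = MC. MR = 20 − 5Q; setting this equal to 3.5 gives Q = 3.3 and P = 11.75.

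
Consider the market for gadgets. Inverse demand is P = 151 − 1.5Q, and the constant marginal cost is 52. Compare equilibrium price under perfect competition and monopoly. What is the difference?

P rises by 49.5

Perfect competition: P = MC = 52, so 151 − 1.5Q = 52 and Q = 66.
A monopolist chooses Q where MR = MC. MR = 151 − 3Q; setting this equal to 52 gives Q = 33 and P = 101.5.
Change in equilibrium price: 101.5 − 52 = 49.5.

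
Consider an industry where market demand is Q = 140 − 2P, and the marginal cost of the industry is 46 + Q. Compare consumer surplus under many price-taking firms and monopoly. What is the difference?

Consumer surplus falls by 28

Inverting demand: P = 70 − 0.5Q.
Competitive equilibrium sets price equal to marginal cost: 70 − 0.5Q = 46 + Q, so Q = 16 and P = 62.
CS = ½·(70 − 62)·16 = 64.
The monopolist equates marginal revenue to marginal cost: 70 − Q = 46 + Q, so Q = 12. From demand, P = 64.
CS = ½·(70 − 64)·12 = 36.
Change in consumer surplus: 36 − 64 = −28.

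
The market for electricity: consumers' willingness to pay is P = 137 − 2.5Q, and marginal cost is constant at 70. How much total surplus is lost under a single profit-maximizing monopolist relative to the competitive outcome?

Competitive firms price at marginal cost: P = 70, giving Q = 26.8.
Monopoly sets MR = MC: 137 − 5Q = 70 ⇒ Q = 13.4, P = 137 − 2.5·13.4 = 103.5.
DWL is the triangle between Q = 13.4 and Q = 26.8: ½·(26.8 − 13.4)·(103.5 − 70) = 224.45.

DWL = 224.45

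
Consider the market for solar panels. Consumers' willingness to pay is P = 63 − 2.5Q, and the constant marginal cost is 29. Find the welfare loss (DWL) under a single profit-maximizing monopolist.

DWL = 57.8

Perfect competition: P = MC = 29, so 63 − 2.5Q = 29 and Q = 13.6.
A monopolist chooses Q where MR = MC. MR = 63 − 5Q; setting this equal to 29 gives Q = 6.8 and P = 46.
DWL is the triangle between Q = 6.8 and Q = 13.6: ½·(13.6 − 6.8)·(46 − 29) = 57.8.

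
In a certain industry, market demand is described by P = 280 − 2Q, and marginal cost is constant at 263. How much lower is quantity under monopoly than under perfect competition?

Competitive firms price at marginal cost: P = 263, giving Q = 8.5.
Monopoly sets MR = MC: 280 − 4Q = 263 ⇒ Q = 4.25, P = 280 − 2·4.25 = 271.5.
Change in quantity: 4.25 − 8.5 = −4.25.

Quantity falls by 4.25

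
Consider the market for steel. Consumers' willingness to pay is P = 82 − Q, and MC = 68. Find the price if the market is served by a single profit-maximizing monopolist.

The monopolist equates marginal revenue to marginal cost: 82 − 2Q = 68, so Q = 7. From demand, P = 75.

P = 75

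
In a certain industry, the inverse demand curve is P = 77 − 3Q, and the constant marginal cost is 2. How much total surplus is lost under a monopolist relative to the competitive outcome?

Perfect competition: P = MC = 2, so 77 − 3Q = 2 and Q = 25.
A monopolist chooses Q where MR = MC. MR = 77 − 6Q; setting this equal to 2 gives Q = 12.5 and P = 39.5.
DWL is the triangle between Q = 12.5 and Q = 25: ½·(25 − 12.5)·(39.5 − 2) = 234.375.

DWL = 234.375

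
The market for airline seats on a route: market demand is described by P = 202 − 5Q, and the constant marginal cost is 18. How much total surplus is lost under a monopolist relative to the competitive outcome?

DWL = 846.4

Under competition P = MC = 18, so Q = (202 − 18)/5 = 36.8.
A monopolist chooses Q where MR = MC. MR = 202 − 10Q; setting this equal to 18 gives Q = 18.4 and P = 110.
DWL is the triangle between Q = 18.4 and Q = 36.8: ½·(36.8 − 18.4)·(110 − 18) = 846.4.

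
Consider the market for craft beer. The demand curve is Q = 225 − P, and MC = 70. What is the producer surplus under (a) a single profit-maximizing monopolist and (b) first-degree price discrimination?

Inverting demand: P = 225 − Q.
Monopoly sets MR = MC: 225 − 2Q = 70 ⇒ Q = 77.5, P = 225 − 77.5 = 147.5.
PS = (147.5 − 70)·77.5 = 6006.25.
Under first-degree price discrimination the firm charges each unit its demand price and produces up to where P = MC, i.e. Q = 155. Consumer surplus is zero; producer surplus equals total surplus.
PS = ½·(225 − 70)·155 = 12012.5.

Monopoly: PS = 6006.25; Perfect PD: PS = 12012.5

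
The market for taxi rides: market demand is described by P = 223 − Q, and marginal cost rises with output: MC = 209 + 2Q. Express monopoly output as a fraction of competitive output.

Q_m/Q_c = 0.75

Monopoly sets MR = MC: 223 − 2Q = 209 + 2Q ⇒ Q = 3.5, P = 223 − 3.5 = 219.5.
Under competition P = MC: 223 − Q = 209 + 2Q ⇒ Q = 14/3, P = 655/3.
Ratio Q_m/Q_c = 3.5/(14/3) = 0.75.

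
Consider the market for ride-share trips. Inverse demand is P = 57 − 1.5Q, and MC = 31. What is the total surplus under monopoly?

TS = 169

A monopolist chooses Q where MR = MC. MR = 57 − 3Q; setting this equal to 31 gives Q = 26/3 and P = 44.
CS = ½·(57 − 44)·26/3 = 169/3; PS = (44 − 31)·26/3 = 338/3; TS = 169.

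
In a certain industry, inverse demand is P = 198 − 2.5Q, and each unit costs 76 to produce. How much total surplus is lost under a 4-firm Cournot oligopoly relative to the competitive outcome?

Competitive firms price at marginal cost: P = 76, giving Q = 48.8.
In a 4-firm Cournot equilibrium, symmetry and the first-order condition give q = (198 − 76)/(12.5) = 9.76. So Q = 39.04 and P = 100.4.
DWL is the triangle between Q = 39.04 and Q = 48.8: ½·(48.8 − 39.04)·(100.4 − 76) = 119.072.

DWL = 119.072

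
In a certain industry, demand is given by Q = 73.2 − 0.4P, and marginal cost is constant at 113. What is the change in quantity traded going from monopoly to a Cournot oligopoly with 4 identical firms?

Q rises by 8.4

Inverting demand: P = 183 − 2.5Q.
The monopolist equates marginal revenue to marginal cost: 183 − 5Q = 113, so Q = 14. From demand, P = 148.
Cournot with 4 identical firms: the symmetric best-response condition is 183 − 12.5q = 113. Each firm produces q = 5.6, total output Q = 22.4, price P = 127.
Change in quantity traded: 22.4 − 14 = 8.4.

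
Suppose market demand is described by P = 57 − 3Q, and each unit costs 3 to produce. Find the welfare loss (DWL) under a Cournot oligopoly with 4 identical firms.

DWL = 19.44

Competitive firms price at marginal cost: P = 3, giving Q = 18.
In a 4-firm Cournot equilibrium, symmetry and the first-order condition give q = (57 − 3)/(15) = 3.6. So Q = 14.4 and P = 13.8.
DWL is the triangle between Q = 14.4 and Q = 18: ½·(18 − 14.4)·(13.8 − 3) = 19.44.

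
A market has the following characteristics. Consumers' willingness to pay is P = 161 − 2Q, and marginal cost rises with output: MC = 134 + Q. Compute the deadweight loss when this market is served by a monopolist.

DWL = 19.44

Under competition P = MC: 161 − 2Q = 134 + Q ⇒ Q = 9, P = 143.
Monopoly sets MR = MC: 161 − 4Q = 134 + Q ⇒ Q = 5.4, P = 161 − 2·5.4 = 150.2.
CS = ½·(161 − 143)·9 = 81; PS = (143·9 − 134·9 − ½·1·9²) = 40.5; TS = 121.5.
CS = ½·(161 − 150.2)·5.4 = 29.16; PS = (150.2·5.4 − 134·5.4 − ½·1·5.4²) = 72.9; TS = 102.06.
DWL = 121.5 − 102.06 = 19.44.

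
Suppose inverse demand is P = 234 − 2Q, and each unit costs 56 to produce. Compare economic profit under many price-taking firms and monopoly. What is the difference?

Economic profit rises by 3960.5

Under competition P = MC = 56, so Q = (234 − 56)/2 = 89.
Profit = (56 − 56)·89 = 0.
A monopolist chooses Q where MR = MC. MR = 234 − 4Q; setting this equal to 56 gives Q = 44.5 and P = 145.
Profit = (145 − 56)·44.5 = 3960.5.
Change in economic profit: 3960.5 − 0 = 3960.5.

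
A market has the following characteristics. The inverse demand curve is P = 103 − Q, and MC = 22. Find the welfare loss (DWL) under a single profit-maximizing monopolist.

Perfect competition: P = MC = 22, so 103 − Q = 22 and Q = 81.
The monopolist equates marginal revenue to marginal cost: 103 − 2Q = 22, so Q = 40.5. From demand, P = 62.5.
DWL is the triangle between Q = 40.5 and Q = 81: ½·(81 − 40.5)·(62.5 − 22) = 820.125.

DWL = 820.125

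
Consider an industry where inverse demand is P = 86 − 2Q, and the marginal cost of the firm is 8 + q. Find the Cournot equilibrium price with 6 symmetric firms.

P = 23.6

With 6 symmetric Cournot firms, each firm's FOC gives 86 − 14q = 8 + q, so q = 5.2, Q = 6·5.2 = 31.2, and P = 23.6.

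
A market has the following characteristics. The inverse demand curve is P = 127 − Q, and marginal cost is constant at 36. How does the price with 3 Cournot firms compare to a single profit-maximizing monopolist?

In a 3-firm Cournot equilibrium, symmetry and the first-order condition give q = (127 − 36)/(4) = 22.75. So Q = 68.25 and P = 58.75.
Monopoly sets MR = MC: 127 − 2Q = 36 ⇒ Q = 45.5, P = 127 − 45.5 = 81.5.

Cournot: P = 58.75; Monopoly: P = 81.5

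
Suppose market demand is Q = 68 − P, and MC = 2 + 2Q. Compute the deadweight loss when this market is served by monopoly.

DWL = 45.375

Inverting demand: P = 68 − Q.
Competitive equilibrium sets price equal to marginal cost: 68 − Q = 2 + 2Q, so Q = 22 and P = 46.
The monopolist equates marginal revenue to marginal cost: 68 − 2Q = 2 + 2Q, so Q = 16.5. From demand, P = 51.5.
CS = ½·(68 − 46)·22 = 242; PS = (46·22 − 2·22 − ½·2·22²) = 484; TS = 726.
CS = ½·(68 − 51.5)·16.5 = 136.125; PS = (51.5·16.5 − 2·16.5 − ½·2·16.5²) = 544.5; TS = 680.625.
DWL = 726 − 680.625 = 45.375.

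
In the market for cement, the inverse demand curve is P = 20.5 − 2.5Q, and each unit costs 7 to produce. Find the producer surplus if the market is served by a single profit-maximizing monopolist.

Monopoly sets MR = MC: 20.5 − 5Q = 7 ⇒ Q = 2.7, P = 20.5 − 2.5·2.7 = 13.75.
PS = (13.75 − 7)·2.7 = 18.225.

PS = 18.225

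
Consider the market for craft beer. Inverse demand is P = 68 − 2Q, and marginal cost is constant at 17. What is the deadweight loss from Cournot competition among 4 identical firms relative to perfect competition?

Perfect competition: P = MC = 17, so 68 − 2Q = 17 and Q = 25.5.
With 4 symmetric Cournot firms, each firm's FOC gives 68 − 10q = 17, so q = 5.1, Q = 4·5.1 = 20.4, and P = 27.2.
DWL is the triangle between Q = 20.4 and Q = 25.5: ½·(25.5 − 20.4)·(27.2 − 17) = 26.01.

DWL = 26.01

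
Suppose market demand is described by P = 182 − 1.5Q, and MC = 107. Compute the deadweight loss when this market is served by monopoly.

Under competition P = MC = 107, so Q = (182 − 107)/1.5 = 50.
The monopolist equates marginal revenue to marginal cost: 182 − 3Q = 107, so Q = 25. From demand, P = 144.5.
DWL is the triangle between Q = 25 and Q = 50: ½·(50 − 25)·(144.5 − 107) = 468.75.

DWL = 468.75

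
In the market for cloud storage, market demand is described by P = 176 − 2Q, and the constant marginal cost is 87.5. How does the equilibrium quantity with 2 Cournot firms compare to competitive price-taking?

With 2 symmetric Cournot firms, each firm's FOC gives 176 − 6q = 87.5, so q = 14.75, Q = 2·14.75 = 29.5, and P = 117.
Perfect competition: P = MC = 87.5, so 176 − 2Q = 87.5 and Q = 44.25.

Cournot: Q = 29.5; Competition: Q = 44.25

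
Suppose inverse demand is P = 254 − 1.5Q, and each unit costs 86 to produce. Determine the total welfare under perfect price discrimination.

Under first-degree price discrimination the firm charges each unit its demand price and produces up to where P = MC, i.e. Q = 112. Consumer surplus is zero; producer surplus equals total surplus.
TS = 9408 (equal to competitive TS).

TS = 9408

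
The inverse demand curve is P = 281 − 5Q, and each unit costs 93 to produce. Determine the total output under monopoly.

Q = 18.8

The monopolist equates marginal revenue to marginal cost: 281 − 10Q = 93, so Q = 18.8. From demand, P = 187.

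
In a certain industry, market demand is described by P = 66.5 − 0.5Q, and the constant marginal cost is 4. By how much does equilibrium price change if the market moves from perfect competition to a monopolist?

Competitive firms price at marginal cost: P = 4, giving Q = 125.
Monopoly sets MR = MC: 66.5 − Q = 4 ⇒ Q = 62.5, P = 66.5 − 0.5·62.5 = 35.25.
Change in equilibrium price: 35.25 − 4 = 31.25.

P rises by 31.25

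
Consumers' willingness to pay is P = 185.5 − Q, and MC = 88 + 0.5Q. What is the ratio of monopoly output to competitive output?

A monopolist chooses Q where MR = MC. MR = 185.5 − 2Q; setting this equal to 88 + 0.5Q gives Q = 39 and P = 146.5.
Competitive equilibrium sets price equal to marginal cost: 185.5 − Q = 88 + 0.5Q, so Q = 65 and P = 120.5.
Ratio Q_m/Q_c = 39/65 = 0.6.

Q_m/Q_c = 0.6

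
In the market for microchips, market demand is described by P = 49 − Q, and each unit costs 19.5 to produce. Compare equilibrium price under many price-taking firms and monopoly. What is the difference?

Equilibrium price rises by 14.75

Perfect competition: P = MC = 19.5, so 49 − Q = 19.5 and Q = 29.5.
A monopolist chooses Q where MR = MC. MR = 49 − 2Q; setting this equal to 19.5 gives Q = 14.75 and P = 34.25.
Change in equilibrium price: 34.25 − 19.5 = 14.75.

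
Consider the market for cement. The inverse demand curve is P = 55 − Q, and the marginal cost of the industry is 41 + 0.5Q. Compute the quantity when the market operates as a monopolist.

Q = 5.6

Monopoly sets MR = MC: 55 − 2Q = 41 + 0.5Q ⇒ Q = 5.6, P = 55 − 5.6 = 49.4.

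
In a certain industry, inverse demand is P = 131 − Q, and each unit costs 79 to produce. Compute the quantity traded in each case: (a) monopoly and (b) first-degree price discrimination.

A monopolist chooses Q where MR = MC. MR = 131 − 2Q; setting this equal to 79 gives Q = 26 and P = 105.
Under first-degree price discrimination the firm charges each unit its demand price and produces up to where P = MC, i.e. Q = 52. Consumer surplus is zero; producer surplus equals total surplus.

Monopoly: Q = 26; Perfect PD: Q = 52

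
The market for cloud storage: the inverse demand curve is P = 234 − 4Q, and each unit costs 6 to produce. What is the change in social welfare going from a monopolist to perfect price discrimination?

Monopoly sets MR = MC: 234 − 8Q = 6 ⇒ Q = 28.5, P = 234 − 4·28.5 = 120.
CS = ½·(234 − 120)·28.5 = 1624.5; PS = (120 − 6)·28.5 = 3249; TS = 4873.5.
A perfectly discriminating monopolist sells every unit with P(Q) ≥ MC(Q), so output equals the competitive quantity Q = 57. Each buyer pays their reservation price, so CS = 0 and the firm captures all surplus.
TS = 6498 (equal to competitive TS).
Change in social welfare: 6498 − 4873.5 = 1624.5.

TS rises by 1624.5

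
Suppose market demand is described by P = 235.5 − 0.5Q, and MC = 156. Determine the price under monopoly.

P = 195.75

A monopolist chooses Q where MR = MC. MR = 235.5 − Q; setting this equal to 156 gives Q = 79.5 and P = 195.75.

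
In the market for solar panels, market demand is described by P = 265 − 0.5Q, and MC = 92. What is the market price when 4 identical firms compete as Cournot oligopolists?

P = 126.6

In a 4-firm Cournot equilibrium, symmetry and the first-order condition give q = (265 − 92)/(2.5) = 69.2. So Q = 276.8 and P = 126.6.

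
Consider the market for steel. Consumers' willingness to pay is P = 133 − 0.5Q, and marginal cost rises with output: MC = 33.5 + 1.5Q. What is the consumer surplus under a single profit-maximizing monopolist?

The monopolist equates marginal revenue to marginal cost: 133 − Q = 33.5 + 1.5Q, so Q = 39.8. From demand, P = 113.1.
CS = ½·(133 − 113.1)·39.8 = 396.01.

CS = 396.01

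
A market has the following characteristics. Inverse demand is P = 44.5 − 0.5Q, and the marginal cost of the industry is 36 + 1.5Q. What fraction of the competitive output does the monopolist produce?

A monopolist chooses Q where MR = MC. MR = 44.5 − Q; setting this equal to 36 + 1.5Q gives Q = 3.4 and P = 42.8.
Competitive equilibrium sets price equal to marginal cost: 44.5 − 0.5Q = 36 + 1.5Q, so Q = 4.25 and P = 42.375.
Ratio Q_m/Q_c = 3.4/4.25 = 0.8.

Q_m/Q_c = 0.8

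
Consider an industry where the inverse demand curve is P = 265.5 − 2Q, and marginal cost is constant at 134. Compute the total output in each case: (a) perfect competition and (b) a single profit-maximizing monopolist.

Perfect competition: P = MC = 134, so 265.5 − 2Q = 134 and Q = 65.75.
Monopoly sets MR = MC: 265.5 − 4Q = 134 ⇒ Q = 32.875, P = 265.5 − 2·32.875 = 199.75.

Competition: Q = 65.75; Monopoly: Q = 32.875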